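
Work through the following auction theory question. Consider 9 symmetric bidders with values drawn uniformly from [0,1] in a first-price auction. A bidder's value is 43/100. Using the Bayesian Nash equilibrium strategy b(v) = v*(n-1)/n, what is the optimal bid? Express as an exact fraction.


Step 1: The symmetric BNE bidding function is b(v) = v * (n-1) / n
Step 2: Substitute v = 43/100 and n = 9
Step 3: b = 43/100 * 8/9
Step 4: b = 86/225

86/225


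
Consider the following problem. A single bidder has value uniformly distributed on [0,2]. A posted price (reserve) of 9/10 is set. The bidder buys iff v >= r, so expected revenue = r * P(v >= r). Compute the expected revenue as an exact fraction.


Step 1: Posted price r = 9/10, value support [0,2]
Step 2: P(v >= r) = (2 - 9/10)/2 = 11/20
Step 3: Expected revenue = r * P(v >= r) = 9/10 * 11/20
Step 4: Revenue = 99/200

99/200


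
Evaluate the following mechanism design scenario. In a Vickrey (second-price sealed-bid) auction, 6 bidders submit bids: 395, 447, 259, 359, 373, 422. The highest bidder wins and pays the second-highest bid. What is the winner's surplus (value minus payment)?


Step 1: Sort bids in descending order: 447, 422, 395, 373, 359, 259
Step 2: The winning bid is the highest: 447
Step 3: The payment equals the second-highest bid: 422
Step 4: Surplus = winner's bid - payment = 447 - 422 = 25

25


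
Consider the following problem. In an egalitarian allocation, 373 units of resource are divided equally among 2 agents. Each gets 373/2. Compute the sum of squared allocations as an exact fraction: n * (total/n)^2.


Step 1: Each agent's share = 373/2
Step 2: Square of each share = (373/2)^2 = 139129/4
Step 3: Sum of squares = 2 * 139129/4 = 139129/2

139129/2


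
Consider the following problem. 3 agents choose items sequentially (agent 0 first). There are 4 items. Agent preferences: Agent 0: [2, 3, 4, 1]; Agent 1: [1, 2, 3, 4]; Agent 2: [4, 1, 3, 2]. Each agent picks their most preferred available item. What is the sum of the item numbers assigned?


Step 1: Agent 0 picks item 2
Step 2: Agent 1 picks item 1
Step 3: Agent 2 picks item 4
Step 4: Sum = 2 + 1 + 4 = 7

7


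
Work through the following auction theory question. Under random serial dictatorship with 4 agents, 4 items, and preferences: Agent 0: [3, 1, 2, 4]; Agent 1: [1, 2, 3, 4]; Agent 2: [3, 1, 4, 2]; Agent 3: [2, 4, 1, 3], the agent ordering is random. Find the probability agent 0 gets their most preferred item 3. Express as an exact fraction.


Step 1: Agent 0 wants item 3
Step 2: There are 24 possible orderings of agents
Step 3: In 12 orderings, agent 0 gets item 3
Step 4: Probability = 12/24 = 1/2

1/2


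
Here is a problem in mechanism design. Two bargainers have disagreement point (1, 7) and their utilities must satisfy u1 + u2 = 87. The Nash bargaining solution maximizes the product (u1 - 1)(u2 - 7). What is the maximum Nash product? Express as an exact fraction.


Step 1: The Nash solution splits surplus symmetrically above the disagreement point
Step 2: u1 = (total + d1 - d2)/2 = (87 + 1 - 7)/2 = 81/2
Step 3: u2 = (total - d1 + d2)/2 = (87 - 1 + 7)/2 = 93/2
Step 4: Nash product = (81/2 - 1) * (93/2 - 7)
Step 5: = 79/2 * 79/2 = 6241/4

6241/4


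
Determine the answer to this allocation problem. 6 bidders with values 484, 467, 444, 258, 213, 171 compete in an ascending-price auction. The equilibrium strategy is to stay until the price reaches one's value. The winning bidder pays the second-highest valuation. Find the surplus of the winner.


Step 1: Identify the highest value: 484
Step 2: Identify the second-highest value: 467
Step 3: The final price = second-highest value = 467
Step 4: Surplus = 484 - 467 = 17

17


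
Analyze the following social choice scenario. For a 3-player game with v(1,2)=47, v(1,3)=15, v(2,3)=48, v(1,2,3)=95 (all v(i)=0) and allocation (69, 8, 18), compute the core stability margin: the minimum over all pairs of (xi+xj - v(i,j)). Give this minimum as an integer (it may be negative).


Step 1: Slack for coalition (1,2): x1+x2 - v12 = 77 - 47 = 30
Step 2: Slack for coalition (1,3): x1+x3 - v13 = 87 - 15 = 72
Step 3: Slack for coalition (2,3): x2+x3 - v23 = 26 - 48 = -22
Step 4: Minimum slack = min(30, 72, -22) = -22, attained by (2,3); coalition (2,3) can block (slack < 0), so the allocation is not in the core

-22


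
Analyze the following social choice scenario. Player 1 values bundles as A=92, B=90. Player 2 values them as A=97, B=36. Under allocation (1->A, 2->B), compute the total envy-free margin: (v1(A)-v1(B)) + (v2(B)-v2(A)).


Step 1: Player 1's margin = v1(A) - v1(B) = 92 - 90 = 2
Step 2: Player 2's margin = v2(B) - v2(A) = 36 - 97 = -61
Step 3: Total margin = 2 + -61 = -59

-59


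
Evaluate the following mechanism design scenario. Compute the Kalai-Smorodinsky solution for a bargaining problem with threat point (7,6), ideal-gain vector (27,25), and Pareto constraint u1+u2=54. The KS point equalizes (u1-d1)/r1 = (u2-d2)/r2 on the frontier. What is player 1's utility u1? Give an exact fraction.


Step 1: At the KS point, (u1-d1)/r1 = (u2-d2)/r2 = t and u1+u2 = 54
Step 2: u1 = d1 + r1*t and u2 = d2 + r2*t, so (d1 + r1*t) + (d2 + r2*t) = 54
Step 3: t = (54 - 7 - 6)/(27 + 25) = 41/52
Step 4: u1 = d1 + r1*t = 7 + 27 * 41/52 = 1471/52
Step 5: (Check: u2 = d2 + r2*t = 1337/52; u1+u2 = 1471/52 + 1337/52 = 54, on the frontier.)

1471/52


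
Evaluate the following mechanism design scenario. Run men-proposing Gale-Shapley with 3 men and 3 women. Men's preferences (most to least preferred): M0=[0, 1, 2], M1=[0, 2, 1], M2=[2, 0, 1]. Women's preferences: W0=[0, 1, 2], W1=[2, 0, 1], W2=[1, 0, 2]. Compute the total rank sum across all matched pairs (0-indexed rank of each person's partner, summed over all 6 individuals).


Step 1: Run Gale-Shapley (men propose, women hold best offer):
  M0 proposes to W0; she accepts
  M1 proposes to W0; rejected
  M1 proposes to W2; she accepts
  M2 proposes to W2; rejected
  M2 proposes to W0; rejected
  M2 proposes to W1; she accepts
Step 2: Final matching: W0-M0, W1-M2, W2-M1
Step 3: 0-indexed ranks (man's rank of his match, then woman's): 0 + 0 + 2 + 0 + 1 + 0
Step 4: Total rank sum = 3

3


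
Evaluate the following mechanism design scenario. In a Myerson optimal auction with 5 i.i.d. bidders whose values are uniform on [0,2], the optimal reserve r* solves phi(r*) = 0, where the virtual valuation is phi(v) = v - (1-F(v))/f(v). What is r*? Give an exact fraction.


Step 1: For U[0,2], F(v) = v/2 and f(v) = 1/2
Step 2: phi(v) = v - (1 - v/2)/(1/2) = v - (2 - v) = 2v - 2
Step 3: Set phi(r*) = 0: 2r* - 2 = 0
Step 4: r* = 2/2 = 1 (the number of bidders n = 5 does not enter)

1


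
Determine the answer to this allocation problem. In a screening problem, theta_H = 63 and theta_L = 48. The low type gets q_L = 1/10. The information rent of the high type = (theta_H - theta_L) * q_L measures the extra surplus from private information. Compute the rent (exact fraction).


Step 1: theta_H - theta_L = 63 - 48 = 15
Step 2: Information rent = (theta_H - theta_L) * q_L
Step 3: = 15 * 1/10
Step 4: = 3/2

3/2


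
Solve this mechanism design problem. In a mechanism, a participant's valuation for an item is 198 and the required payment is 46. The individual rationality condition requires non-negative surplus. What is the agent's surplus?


Step 1: Surplus = value - payment = 198 - 46 = 152
Step 2: IR is satisfied (surplus >= 0)

152


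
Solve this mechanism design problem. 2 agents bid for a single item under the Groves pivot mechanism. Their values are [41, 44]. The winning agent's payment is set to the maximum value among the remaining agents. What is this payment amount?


Step 1: The efficient winner is agent 1 with value 44
Step 2: Other agents' values: [41]
Step 3: Pivot payment = max(others) = 41
Step 4: The winner pays 41

41


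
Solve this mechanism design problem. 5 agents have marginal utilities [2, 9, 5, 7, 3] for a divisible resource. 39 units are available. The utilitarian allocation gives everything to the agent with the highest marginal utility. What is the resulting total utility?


Step 1: The marginal utilities are [2, 9, 5, 7, 3]
Step 2: The highest marginal utility is 9
Step 3: All 39 units go to that agent
Step 4: Total utility = 9 * 39 = 351

351


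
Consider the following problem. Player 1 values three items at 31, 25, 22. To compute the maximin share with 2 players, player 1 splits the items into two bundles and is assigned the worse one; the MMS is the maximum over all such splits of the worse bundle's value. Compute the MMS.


Step 1: Item values = 31, 25, 22
Step 2: Enumerate all 2-bundle partitions and take the smaller bundle:
  Partition 1: {31} vs {25,22} -> bundles 31, 47; min = 31
  Partition 2: {25} vs {31,22} -> bundles 25, 53; min = 25
  Partition 3: {22} vs {31,25} -> bundles 22, 56; min = 22
Step 3: MMS = max(31, 25, 22) = 31

31


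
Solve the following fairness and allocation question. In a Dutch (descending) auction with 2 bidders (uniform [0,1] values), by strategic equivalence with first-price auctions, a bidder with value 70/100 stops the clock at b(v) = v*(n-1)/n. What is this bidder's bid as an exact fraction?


Step 1: Dutch auctions are strategically equivalent to first-price auctions
Step 2: The equilibrium bid is b(v) = v*(n-1)/n
Step 3: b = 7/10 * 1/2
Step 4: b = 7/20

7/20


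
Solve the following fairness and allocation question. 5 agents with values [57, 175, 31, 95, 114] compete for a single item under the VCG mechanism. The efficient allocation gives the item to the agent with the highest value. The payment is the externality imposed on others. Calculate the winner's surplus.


Step 1: The winner is the agent with the highest value: agent 1 with value 175
Step 2: Values of other agents: [57, 31, 95, 114]
Step 3: VCG payment = max of others' values = 114
Step 4: Surplus = 175 - 114 = 61

61


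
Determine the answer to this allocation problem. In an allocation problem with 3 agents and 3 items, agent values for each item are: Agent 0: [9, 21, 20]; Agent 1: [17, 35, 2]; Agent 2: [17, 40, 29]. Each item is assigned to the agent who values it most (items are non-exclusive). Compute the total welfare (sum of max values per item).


Step 1: For each item, find the maximum value among all agents.
Step 2: Item 0 -> Agent 1 (value 17)
Step 3: Item 1 -> Agent 2 (value 40)
Step 4: Item 2 -> Agent 2 (value 29)
Step 5: Total welfare = 17 + 40 + 29 = 86

86


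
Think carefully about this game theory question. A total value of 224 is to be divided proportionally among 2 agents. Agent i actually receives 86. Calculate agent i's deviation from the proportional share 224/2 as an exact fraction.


Step 1: Proportional share = 224/2 = 112
Step 2: Agent's actual allocation = 86
Step 3: Excess = 86 - 112 = -26

-26


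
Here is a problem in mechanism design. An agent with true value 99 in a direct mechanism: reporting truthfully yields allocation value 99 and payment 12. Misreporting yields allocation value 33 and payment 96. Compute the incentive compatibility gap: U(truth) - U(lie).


Step 1: U(truth) = value - payment = 99 - 12 = 87
Step 2: U(lie) = allocation - payment = 33 - 96 = -63
Step 3: IC gap = 87 - (-63) = 150

150


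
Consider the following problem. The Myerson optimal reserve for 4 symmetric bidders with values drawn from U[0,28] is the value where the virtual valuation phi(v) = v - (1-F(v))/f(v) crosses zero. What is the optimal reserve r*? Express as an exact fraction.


Step 1: For U[0,28], F(v) = v/28 and f(v) = 1/28
Step 2: phi(v) = v - (1 - v/28)/(1/28) = v - (28 - v) = 2v - 28
Step 3: Set phi(r*) = 0: 2r* - 28 = 0
Step 4: r* = 28/2 = 14 (the number of bidders n = 4 does not enter)

14


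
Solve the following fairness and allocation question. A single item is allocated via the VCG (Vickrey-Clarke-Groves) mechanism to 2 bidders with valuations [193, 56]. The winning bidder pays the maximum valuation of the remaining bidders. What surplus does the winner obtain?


Step 1: The winner is the agent with the highest value: agent 0 with value 193
Step 2: Values of other agents: [56]
Step 3: VCG payment = max of others' values = 56
Step 4: Surplus = 193 - 56 = 137

137


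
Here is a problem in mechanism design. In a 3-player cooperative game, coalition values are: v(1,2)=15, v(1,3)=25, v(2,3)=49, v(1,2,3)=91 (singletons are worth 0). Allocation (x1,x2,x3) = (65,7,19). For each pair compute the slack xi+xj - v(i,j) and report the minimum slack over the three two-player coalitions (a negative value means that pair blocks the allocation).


Step 1: Slack for coalition (1,2): x1+x2 - v12 = 72 - 15 = 57
Step 2: Slack for coalition (1,3): x1+x3 - v13 = 84 - 25 = 59
Step 3: Slack for coalition (2,3): x2+x3 - v23 = 26 - 49 = -23
Step 4: Minimum slack = min(57, 59, -23) = -23, attained by (2,3); coalition (2,3) can block (slack < 0), so the allocation is not in the core

-23


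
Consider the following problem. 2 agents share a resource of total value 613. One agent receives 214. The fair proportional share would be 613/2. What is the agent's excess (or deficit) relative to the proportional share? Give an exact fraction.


Step 1: Proportional share = 613/2
Step 2: Agent's actual allocation = 214
Step 3: Excess = 214 - 613/2 = -185/2

-185/2


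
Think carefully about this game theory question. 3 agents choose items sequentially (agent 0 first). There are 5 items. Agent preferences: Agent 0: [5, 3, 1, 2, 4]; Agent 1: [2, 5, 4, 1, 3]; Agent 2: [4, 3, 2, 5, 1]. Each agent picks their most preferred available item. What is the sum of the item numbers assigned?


Step 1: Agent 0 picks item 5
Step 2: Agent 1 picks item 2
Step 3: Agent 2 picks item 4
Step 4: Sum = 5 + 2 + 4 = 11

11


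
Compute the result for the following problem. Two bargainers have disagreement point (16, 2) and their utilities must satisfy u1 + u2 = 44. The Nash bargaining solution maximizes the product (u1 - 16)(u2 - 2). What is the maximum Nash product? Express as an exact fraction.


Step 1: The Nash solution splits surplus symmetrically above the disagreement point
Step 2: u1 = (total + d1 - d2)/2 = (44 + 16 - 2)/2 = 29
Step 3: u2 = (total - d1 + d2)/2 = (44 - 16 + 2)/2 = 15
Step 4: Nash product = (29 - 16) * (15 - 2)
Step 5: = 13 * 13 = 169

169


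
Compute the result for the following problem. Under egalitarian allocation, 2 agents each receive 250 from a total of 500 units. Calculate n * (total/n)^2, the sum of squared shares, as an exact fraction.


Step 1: Each agent's share = 500/2 = 250
Step 2: Square of each share = (250)^2 = 62500
Step 3: Sum of squares = 2 * 62500 = 125000

125000


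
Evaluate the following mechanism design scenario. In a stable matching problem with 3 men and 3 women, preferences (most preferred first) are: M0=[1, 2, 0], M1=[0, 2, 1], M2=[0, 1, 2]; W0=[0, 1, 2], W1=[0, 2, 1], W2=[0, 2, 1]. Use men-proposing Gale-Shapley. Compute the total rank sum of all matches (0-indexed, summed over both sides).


Step 1: Run Gale-Shapley (men propose, women hold best offer):
  M0 proposes to W1; she accepts
  M1 proposes to W0; she accepts
  M2 proposes to W0; rejected
  M2 proposes to W1; rejected
  M2 proposes to W2; she accepts
Step 2: Final matching: W0-M1, W1-M0, W2-M2
Step 3: 0-indexed ranks (man's rank of his match, then woman's): 0 + 1 + 0 + 0 + 2 + 1
Step 4: Total rank sum = 4

4


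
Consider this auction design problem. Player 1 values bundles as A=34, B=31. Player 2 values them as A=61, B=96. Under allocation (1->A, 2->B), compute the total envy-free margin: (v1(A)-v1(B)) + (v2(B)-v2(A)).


Step 1: Player 1's margin = v1(A) - v1(B) = 34 - 31 = 3
Step 2: Player 2's margin = v2(B) - v2(A) = 96 - 61 = 35
Step 3: Total margin = 3 + 35 = 38

38


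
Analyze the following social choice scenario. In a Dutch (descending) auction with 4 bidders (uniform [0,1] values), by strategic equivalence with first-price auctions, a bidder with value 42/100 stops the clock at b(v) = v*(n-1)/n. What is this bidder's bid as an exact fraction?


Step 1: Dutch auctions are strategically equivalent to first-price auctions
Step 2: The equilibrium bid is b(v) = v*(n-1)/n
Step 3: b = 21/50 * 3/4
Step 4: b = 63/200

63/200


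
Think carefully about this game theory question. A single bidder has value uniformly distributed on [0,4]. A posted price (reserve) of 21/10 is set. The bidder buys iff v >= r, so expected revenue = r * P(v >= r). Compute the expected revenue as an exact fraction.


Step 1: Posted price r = 21/10, value support [0,4]
Step 2: P(v >= r) = (4 - 21/10)/4 = 19/40
Step 3: Expected revenue = r * P(v >= r) = 21/10 * 19/40
Step 4: Revenue = 399/400

399/400


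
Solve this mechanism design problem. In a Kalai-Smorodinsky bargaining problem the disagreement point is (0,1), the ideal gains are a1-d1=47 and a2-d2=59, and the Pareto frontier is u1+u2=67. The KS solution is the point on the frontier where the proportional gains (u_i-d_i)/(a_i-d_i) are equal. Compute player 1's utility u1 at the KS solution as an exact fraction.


Step 1: At the KS point, (u1-d1)/r1 = (u2-d2)/r2 = t and u1+u2 = 67
Step 2: u1 = d1 + r1*t and u2 = d2 + r2*t, so (d1 + r1*t) + (d2 + r2*t) = 67
Step 3: t = (67 - 0 - 1)/(47 + 59) = 66/106 = 33/53
Step 4: u1 = d1 + r1*t = 0 + 47 * 33/53 = 1551/53
Step 5: (Check: u2 = d2 + r2*t = 2000/53; u1+u2 = 1551/53 + 2000/53 = 67, on the frontier.)

1551/53


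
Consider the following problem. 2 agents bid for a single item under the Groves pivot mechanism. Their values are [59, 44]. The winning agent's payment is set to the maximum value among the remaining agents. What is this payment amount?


Step 1: The efficient winner is agent 0 with value 59
Step 2: Other agents' values: [44]
Step 3: Pivot payment = max(others) = 44
Step 4: The winner pays 44

44


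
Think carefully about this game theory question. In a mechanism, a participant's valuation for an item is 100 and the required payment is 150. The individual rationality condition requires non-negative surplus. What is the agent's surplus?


Step 1: Surplus = value - payment = 100 - 150 = -50
Step 2: IR is violated (surplus < 0)

-50


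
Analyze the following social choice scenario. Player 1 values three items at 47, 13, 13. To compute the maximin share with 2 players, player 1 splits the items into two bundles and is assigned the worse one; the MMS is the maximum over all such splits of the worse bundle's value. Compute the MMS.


Step 1: Item values = 47, 13, 13
Step 2: Enumerate all 2-bundle partitions and take the smaller bundle:
  Partition 1: {47} vs {13,13} -> bundles 47, 26; min = 26
  Partition 2: {13} vs {47,13} -> bundles 13, 60; min = 13
  Partition 3: {13} vs {47,13} -> bundles 13, 60; min = 13
Step 3: MMS = max(26, 13, 13) = 26

26


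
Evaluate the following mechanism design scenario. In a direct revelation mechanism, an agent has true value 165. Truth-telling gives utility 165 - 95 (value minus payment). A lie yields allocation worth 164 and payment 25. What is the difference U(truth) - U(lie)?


Step 1: U(truth) = value - payment = 165 - 95 = 70
Step 2: U(lie) = allocation - payment = 164 - 25 = 139
Step 3: IC gap = 70 - 139 = -69

-69


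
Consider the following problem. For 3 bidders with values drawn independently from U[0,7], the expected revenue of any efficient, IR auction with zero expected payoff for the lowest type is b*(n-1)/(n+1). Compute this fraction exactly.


Step 1: By Revenue Equivalence, expected revenue = b*(n-1)/(n+1)
Step 2: Substituting n = 3, b = 7
Step 3: Revenue = 7*(3-1)/(3+1) = 7*2/4
Step 4: Revenue = 14/4 = 7/2

7/2


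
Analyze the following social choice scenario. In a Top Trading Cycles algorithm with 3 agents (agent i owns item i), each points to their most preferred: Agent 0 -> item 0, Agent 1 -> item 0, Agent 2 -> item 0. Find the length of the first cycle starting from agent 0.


Step 1: Trace the pointer graph from agent 0: 0 -> 0
Step 2: A cycle is detected when we revisit agent 0
Step 3: The cycle is: 0 -> 0
Step 4: Cycle length = 1

1


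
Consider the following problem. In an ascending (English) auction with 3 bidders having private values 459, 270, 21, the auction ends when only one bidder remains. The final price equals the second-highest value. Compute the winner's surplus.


Step 1: Identify the highest value: 459
Step 2: Identify the second-highest value: 270
Step 3: The final price = second-highest value = 270
Step 4: Surplus = 459 - 270 = 189

189


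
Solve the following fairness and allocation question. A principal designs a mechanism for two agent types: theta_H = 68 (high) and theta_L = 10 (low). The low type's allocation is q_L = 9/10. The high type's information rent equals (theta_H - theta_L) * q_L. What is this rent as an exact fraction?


Step 1: theta_H - theta_L = 68 - 10 = 58
Step 2: Information rent = (theta_H - theta_L) * q_L
Step 3: = 58 * 9/10
Step 4: = 261/5

261/5


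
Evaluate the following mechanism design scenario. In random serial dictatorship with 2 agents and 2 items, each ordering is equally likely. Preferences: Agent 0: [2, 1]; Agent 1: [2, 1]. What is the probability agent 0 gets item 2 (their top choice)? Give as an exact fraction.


Step 1: Agent 0 wants item 2
Step 2: There are 2 possible orderings of agents
Step 3: In 1 orderings, agent 0 gets item 2
Step 4: Probability = 1/2

1/2


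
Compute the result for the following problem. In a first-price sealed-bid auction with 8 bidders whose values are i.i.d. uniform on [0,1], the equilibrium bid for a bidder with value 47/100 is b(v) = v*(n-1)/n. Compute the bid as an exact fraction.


Step 1: The symmetric BNE bidding function is b(v) = v * (n-1) / n
Step 2: Substitute v = 47/100 and n = 8
Step 3: b = 47/100 * 7/8
Step 4: b = 329/800

329/800


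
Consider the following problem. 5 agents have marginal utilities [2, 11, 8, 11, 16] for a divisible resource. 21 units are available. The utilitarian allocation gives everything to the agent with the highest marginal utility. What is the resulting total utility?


Step 1: The marginal utilities are [2, 11, 8, 11, 16]
Step 2: The highest marginal utility is 16
Step 3: All 21 units go to that agent
Step 4: Total utility = 16 * 21 = 336

336


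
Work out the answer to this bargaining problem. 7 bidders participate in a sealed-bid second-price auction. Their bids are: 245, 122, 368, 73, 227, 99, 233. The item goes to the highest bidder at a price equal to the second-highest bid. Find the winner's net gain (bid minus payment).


Step 1: Sort bids in descending order: 368, 245, 233, 227, 122, 99, 73
Step 2: The winning bid is the highest: 368
Step 3: The payment equals the second-highest bid: 245
Step 4: Surplus = winner's bid - payment = 368 - 245 = 123

123


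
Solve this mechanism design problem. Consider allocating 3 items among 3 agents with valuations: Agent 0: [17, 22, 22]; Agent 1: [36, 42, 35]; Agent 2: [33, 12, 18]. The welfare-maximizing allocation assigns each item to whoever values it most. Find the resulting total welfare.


Step 1: For each item, find the maximum value among all agents.
Step 2: Item 0 -> Agent 1 (value 36)
Step 3: Item 1 -> Agent 1 (value 42)
Step 4: Item 2 -> Agent 1 (value 35)
Step 5: Total welfare = 36 + 42 + 35 = 113

113


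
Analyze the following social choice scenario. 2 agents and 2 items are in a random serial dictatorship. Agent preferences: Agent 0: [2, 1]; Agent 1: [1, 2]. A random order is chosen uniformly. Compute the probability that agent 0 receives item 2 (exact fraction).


Step 1: Agent 0 wants item 2
Step 2: There are 2 possible orderings of agents
Step 3: In 2 orderings, agent 0 gets item 2
Step 4: Probability = 2/2 = 1

1


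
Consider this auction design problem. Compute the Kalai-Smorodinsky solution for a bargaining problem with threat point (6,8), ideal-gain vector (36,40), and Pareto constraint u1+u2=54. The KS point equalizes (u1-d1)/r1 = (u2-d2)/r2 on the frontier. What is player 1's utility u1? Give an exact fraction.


Step 1: At the KS point, (u1-d1)/r1 = (u2-d2)/r2 = t and u1+u2 = 54
Step 2: u1 = d1 + r1*t and u2 = d2 + r2*t, so (d1 + r1*t) + (d2 + r2*t) = 54
Step 3: t = (54 - 6 - 8)/(36 + 40) = 40/76 = 10/19
Step 4: u1 = d1 + r1*t = 6 + 36 * 10/19 = 474/19
Step 5: (Check: u2 = d2 + r2*t = 552/19; u1+u2 = 474/19 + 552/19 = 54, on the frontier.)

474/19


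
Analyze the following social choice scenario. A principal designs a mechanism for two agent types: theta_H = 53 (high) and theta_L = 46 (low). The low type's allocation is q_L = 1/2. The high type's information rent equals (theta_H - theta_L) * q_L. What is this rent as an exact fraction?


Step 1: theta_H - theta_L = 53 - 46 = 7
Step 2: Information rent = (theta_H - theta_L) * q_L
Step 3: = 7 * 1/2
Step 4: = 7/2

7/2


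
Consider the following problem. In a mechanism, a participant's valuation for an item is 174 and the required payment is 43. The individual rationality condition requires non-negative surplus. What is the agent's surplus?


Step 1: Surplus = value - payment = 174 - 43 = 131
Step 2: IR is satisfied (surplus >= 0)

131


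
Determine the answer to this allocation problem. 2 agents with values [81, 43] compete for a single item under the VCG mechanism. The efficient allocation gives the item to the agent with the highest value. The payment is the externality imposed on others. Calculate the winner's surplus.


Step 1: The winner is the agent with the highest value: agent 0 with value 81
Step 2: Values of other agents: [43]
Step 3: VCG payment = max of others' values = 43
Step 4: Surplus = 81 - 43 = 38

38


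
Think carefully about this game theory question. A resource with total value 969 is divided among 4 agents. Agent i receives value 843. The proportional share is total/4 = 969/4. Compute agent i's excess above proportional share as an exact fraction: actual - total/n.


Step 1: Proportional share = 969/4
Step 2: Agent's actual allocation = 843
Step 3: Excess = 843 - 969/4 = 2403/4

2403/4


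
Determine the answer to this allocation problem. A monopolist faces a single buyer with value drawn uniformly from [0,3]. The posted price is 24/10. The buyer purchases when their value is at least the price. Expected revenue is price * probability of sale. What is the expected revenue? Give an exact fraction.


Step 1: Posted price r = 12/5, value support [0,3]
Step 2: P(v >= r) = (3 - 12/5)/3 = 1/5
Step 3: Expected revenue = r * P(v >= r) = 12/5 * 1/5
Step 4: Revenue = 12/25

12/25


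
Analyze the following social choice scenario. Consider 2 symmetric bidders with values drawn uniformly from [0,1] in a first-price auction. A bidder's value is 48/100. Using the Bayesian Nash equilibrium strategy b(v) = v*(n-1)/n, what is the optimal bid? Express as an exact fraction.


Step 1: The symmetric BNE bidding function is b(v) = v * (n-1) / n
Step 2: Substitute v = 12/25 and n = 2
Step 3: b = 12/25 * 1/2
Step 4: b = 6/25

6/25


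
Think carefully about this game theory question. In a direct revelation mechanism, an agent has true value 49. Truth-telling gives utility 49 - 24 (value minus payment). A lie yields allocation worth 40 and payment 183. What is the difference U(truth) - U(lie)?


Step 1: U(truth) = value - payment = 49 - 24 = 25
Step 2: U(lie) = allocation - payment = 40 - 183 = -143
Step 3: IC gap = 25 - (-143) = 168

168


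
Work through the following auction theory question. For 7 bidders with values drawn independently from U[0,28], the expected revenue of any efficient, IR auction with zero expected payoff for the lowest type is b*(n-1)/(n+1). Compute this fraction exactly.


Step 1: By Revenue Equivalence, expected revenue = b*(n-1)/(n+1)
Step 2: Substituting n = 7, b = 28
Step 3: Revenue = 28*(7-1)/(7+1) = 28*6/8
Step 4: Revenue = 168/8 = 21

21


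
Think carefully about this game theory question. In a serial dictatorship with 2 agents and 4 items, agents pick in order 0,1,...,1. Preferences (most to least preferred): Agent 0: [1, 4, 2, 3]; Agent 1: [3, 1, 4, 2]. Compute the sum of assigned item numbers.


Step 1: Agent 0 picks item 1
Step 2: Agent 1 picks item 3
Step 3: Sum = 1 + 3 = 4

4


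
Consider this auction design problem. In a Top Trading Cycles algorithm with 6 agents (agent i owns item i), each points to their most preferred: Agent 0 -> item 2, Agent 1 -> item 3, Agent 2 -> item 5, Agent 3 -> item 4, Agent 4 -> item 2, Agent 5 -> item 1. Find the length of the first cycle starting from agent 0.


Step 1: Trace the pointer graph from agent 0: 0 -> 2 -> 5 -> 1 -> 3 -> 4 -> 2
Step 2: A cycle is detected when we revisit agent 2
Step 3: The cycle is: 2 -> 5 -> 1 -> 3 -> 4 -> 2
Step 4: Cycle length = 5

5


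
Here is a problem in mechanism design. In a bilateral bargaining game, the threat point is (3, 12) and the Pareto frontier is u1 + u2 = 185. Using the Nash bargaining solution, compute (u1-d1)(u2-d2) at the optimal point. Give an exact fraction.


Step 1: The Nash solution splits surplus symmetrically above the disagreement point
Step 2: u1 = (total + d1 - d2)/2 = (185 + 3 - 12)/2 = 88
Step 3: u2 = (total - d1 + d2)/2 = (185 - 3 + 12)/2 = 97
Step 4: Nash product = (88 - 3) * (97 - 12)
Step 5: = 85 * 85 = 7225

7225


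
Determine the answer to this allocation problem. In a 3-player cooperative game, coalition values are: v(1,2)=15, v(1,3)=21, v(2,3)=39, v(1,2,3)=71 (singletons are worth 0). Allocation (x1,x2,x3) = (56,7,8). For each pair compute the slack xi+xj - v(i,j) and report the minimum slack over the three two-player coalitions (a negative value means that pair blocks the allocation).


Step 1: Slack for coalition (1,2): x1+x2 - v12 = 63 - 15 = 48
Step 2: Slack for coalition (1,3): x1+x3 - v13 = 64 - 21 = 43
Step 3: Slack for coalition (2,3): x2+x3 - v23 = 15 - 39 = -24
Step 4: Minimum slack = min(48, 43, -24) = -24, attained by (2,3); coalition (2,3) can block (slack < 0), so the allocation is not in the core

-24


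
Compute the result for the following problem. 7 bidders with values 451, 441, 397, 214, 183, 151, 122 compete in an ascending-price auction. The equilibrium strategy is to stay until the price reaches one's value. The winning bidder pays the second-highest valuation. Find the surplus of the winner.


Step 1: Identify the highest value: 451
Step 2: Identify the second-highest value: 441
Step 3: The final price = second-highest value = 441
Step 4: Surplus = 451 - 441 = 10

10


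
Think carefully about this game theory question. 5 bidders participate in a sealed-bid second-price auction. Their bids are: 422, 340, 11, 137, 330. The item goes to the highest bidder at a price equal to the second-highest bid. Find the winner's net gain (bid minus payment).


Step 1: Sort bids in descending order: 422, 340, 330, 137, 11
Step 2: The winning bid is the highest: 422
Step 3: The payment equals the second-highest bid: 340
Step 4: Surplus = winner's bid - payment = 422 - 340 = 82

82


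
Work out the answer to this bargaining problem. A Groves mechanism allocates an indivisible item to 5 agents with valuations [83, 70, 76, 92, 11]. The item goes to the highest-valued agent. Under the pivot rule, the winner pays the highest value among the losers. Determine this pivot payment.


Step 1: The efficient winner is agent 3 with value 92
Step 2: Other agents' values: [83, 70, 76, 11]
Step 3: Pivot payment = max(others) = 83
Step 4: The winner pays 83

83


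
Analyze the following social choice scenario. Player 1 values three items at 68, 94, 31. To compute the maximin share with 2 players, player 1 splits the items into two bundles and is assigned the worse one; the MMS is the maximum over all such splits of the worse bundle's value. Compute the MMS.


Step 1: Item values = 68, 94, 31
Step 2: Enumerate all 2-bundle partitions and take the smaller bundle:
  Partition 1: {68} vs {94,31} -> bundles 68, 125; min = 68
  Partition 2: {94} vs {68,31} -> bundles 94, 99; min = 94
  Partition 3: {31} vs {68,94} -> bundles 31, 162; min = 31
Step 3: MMS = max(68, 94, 31) = 94

94


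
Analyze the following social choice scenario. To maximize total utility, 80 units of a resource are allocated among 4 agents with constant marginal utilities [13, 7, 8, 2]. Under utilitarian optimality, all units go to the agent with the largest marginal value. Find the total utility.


Step 1: The marginal utilities are [13, 7, 8, 2]
Step 2: The highest marginal utility is 13
Step 3: All 80 units go to that agent
Step 4: Total utility = 13 * 80 = 1040

1040


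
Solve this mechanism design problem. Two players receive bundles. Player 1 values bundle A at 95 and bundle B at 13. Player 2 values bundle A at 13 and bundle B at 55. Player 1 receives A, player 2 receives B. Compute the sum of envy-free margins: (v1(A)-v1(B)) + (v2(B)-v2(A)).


Step 1: Player 1's margin = v1(A) - v1(B) = 95 - 13 = 82
Step 2: Player 2's margin = v2(B) - v2(A) = 55 - 13 = 42
Step 3: Total margin = 82 + 42 = 124

124


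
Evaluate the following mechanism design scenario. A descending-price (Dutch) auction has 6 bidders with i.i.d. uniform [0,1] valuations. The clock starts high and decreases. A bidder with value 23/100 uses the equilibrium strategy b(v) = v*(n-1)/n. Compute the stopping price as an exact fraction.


Step 1: Dutch auctions are strategically equivalent to first-price auctions
Step 2: The equilibrium bid is b(v) = v*(n-1)/n
Step 3: b = 23/100 * 5/6
Step 4: b = 23/120

23/120


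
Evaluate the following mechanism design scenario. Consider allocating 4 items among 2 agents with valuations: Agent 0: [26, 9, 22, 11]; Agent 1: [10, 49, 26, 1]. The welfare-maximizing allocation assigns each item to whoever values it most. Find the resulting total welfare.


Step 1: For each item, find the maximum value among all agents.
Step 2: Item 0 -> Agent 0 (value 26)
Step 3: Item 1 -> Agent 1 (value 49)
Step 4: Item 2 -> Agent 1 (value 26)
Step 5: Item 3 -> Agent 0 (value 11)
Step 6: Total welfare = 26 + 49 + 26 + 11 = 112

112


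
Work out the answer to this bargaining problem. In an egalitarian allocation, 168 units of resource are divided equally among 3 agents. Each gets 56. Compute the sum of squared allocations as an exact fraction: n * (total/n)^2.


Step 1: Each agent's share = 168/3 = 56
Step 2: Square of each share = (56)^2 = 3136
Step 3: Sum of squares = 3 * 3136 = 9408

9408


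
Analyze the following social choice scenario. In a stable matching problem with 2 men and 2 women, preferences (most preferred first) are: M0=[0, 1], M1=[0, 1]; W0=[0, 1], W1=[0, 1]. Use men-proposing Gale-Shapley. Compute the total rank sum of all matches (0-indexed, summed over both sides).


Step 1: Run Gale-Shapley (men propose, women hold best offer):
  M0 proposes to W0; she accepts
  M1 proposes to W0; rejected
  M1 proposes to W1; she accepts
Step 2: Final matching: W0-M0, W1-M1
Step 3: 0-indexed ranks (man's rank of his match, then woman's): 0 + 0 + 1 + 1
Step 4: Total rank sum = 2

2


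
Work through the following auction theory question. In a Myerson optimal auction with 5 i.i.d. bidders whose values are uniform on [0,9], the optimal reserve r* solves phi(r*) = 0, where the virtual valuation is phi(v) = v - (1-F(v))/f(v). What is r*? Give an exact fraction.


Step 1: For U[0,9], F(v) = v/9 and f(v) = 1/9
Step 2: phi(v) = v - (1 - v/9)/(1/9) = v - (9 - v) = 2v - 9
Step 3: Set phi(r*) = 0: 2r* - 9 = 0
Step 4: r* = 9/2 (the number of bidders n = 5 does not enter)

9/2


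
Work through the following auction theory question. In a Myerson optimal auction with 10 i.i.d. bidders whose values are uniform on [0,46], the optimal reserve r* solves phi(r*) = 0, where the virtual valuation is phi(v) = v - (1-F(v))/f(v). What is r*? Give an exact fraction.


Step 1: For U[0,46], F(v) = v/46 and f(v) = 1/46
Step 2: phi(v) = v - (1 - v/46)/(1/46) = v - (46 - v) = 2v - 46
Step 3: Set phi(r*) = 0: 2r* - 46 = 0
Step 4: r* = 46/2 = 23 (the number of bidders n = 10 does not enter)

23


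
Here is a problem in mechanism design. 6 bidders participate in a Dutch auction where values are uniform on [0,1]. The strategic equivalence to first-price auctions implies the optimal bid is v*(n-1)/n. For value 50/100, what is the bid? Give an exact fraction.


Step 1: Dutch auctions are strategically equivalent to first-price auctions
Step 2: The equilibrium bid is b(v) = v*(n-1)/n
Step 3: b = 1/2 * 5/6
Step 4: b = 5/12

5/12


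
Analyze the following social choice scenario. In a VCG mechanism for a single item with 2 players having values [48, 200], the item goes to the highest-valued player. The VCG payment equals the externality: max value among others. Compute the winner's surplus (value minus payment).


Step 1: The winner is the agent with the highest value: agent 1 with value 200
Step 2: Values of other agents: [48]
Step 3: VCG payment = max of others' values = 48
Step 4: Surplus = 200 - 48 = 152

152


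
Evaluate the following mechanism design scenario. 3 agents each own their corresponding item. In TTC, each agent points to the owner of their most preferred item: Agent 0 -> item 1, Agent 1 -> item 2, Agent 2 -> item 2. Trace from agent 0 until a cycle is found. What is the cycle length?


Step 1: Trace the pointer graph from agent 0: 0 -> 1 -> 2 -> 2
Step 2: A cycle is detected when we revisit agent 2
Step 3: The cycle is: 2 -> 2
Step 4: Cycle length = 1

1


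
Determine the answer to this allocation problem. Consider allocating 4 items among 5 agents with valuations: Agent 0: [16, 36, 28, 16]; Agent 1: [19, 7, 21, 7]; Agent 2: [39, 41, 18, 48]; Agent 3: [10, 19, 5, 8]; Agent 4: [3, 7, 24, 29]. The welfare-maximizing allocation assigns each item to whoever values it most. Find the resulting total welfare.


Step 1: For each item, find the maximum value among all agents.
Step 2: Item 0 -> Agent 2 (value 39)
Step 3: Item 1 -> Agent 2 (value 41)
Step 4: Item 2 -> Agent 0 (value 28)
Step 5: Item 3 -> Agent 2 (value 48)
Step 6: Total welfare = 39 + 41 + 28 + 48 = 156

156


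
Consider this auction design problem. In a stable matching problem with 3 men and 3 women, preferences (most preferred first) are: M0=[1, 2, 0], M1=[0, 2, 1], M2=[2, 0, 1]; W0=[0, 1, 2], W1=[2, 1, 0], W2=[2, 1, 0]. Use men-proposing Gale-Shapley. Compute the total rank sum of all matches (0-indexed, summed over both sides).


Step 1: Run Gale-Shapley (men propose, women hold best offer):
  M0 proposes to W1; she accepts
  M1 proposes to W0; she accepts
  M2 proposes to W2; she accepts
Step 2: Final matching: W0-M1, W1-M0, W2-M2
Step 3: 0-indexed ranks (man's rank of his match, then woman's): 0 + 1 + 0 + 2 + 0 + 0
Step 4: Total rank sum = 3

3


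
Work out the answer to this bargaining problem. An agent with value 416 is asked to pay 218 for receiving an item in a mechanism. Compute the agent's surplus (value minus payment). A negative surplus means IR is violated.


Step 1: Surplus = value - payment = 416 - 218 = 198
Step 2: IR is satisfied (surplus >= 0)

198


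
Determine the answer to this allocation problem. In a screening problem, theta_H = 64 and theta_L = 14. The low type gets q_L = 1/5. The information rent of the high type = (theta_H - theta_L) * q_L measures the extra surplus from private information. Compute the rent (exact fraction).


Step 1: theta_H - theta_L = 64 - 14 = 50
Step 2: Information rent = (theta_H - theta_L) * q_L
Step 3: = 50 * 1/5
Step 4: = 10

10


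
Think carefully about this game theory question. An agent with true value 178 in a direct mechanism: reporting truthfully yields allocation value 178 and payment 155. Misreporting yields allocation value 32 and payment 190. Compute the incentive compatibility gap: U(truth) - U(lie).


Step 1: U(truth) = value - payment = 178 - 155 = 23
Step 2: U(lie) = allocation - payment = 32 - 190 = -158
Step 3: IC gap = 23 - (-158) = 181

181


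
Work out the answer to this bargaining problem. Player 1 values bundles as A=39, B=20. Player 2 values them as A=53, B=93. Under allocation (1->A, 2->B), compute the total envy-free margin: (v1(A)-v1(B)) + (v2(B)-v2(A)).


Step 1: Player 1's margin = v1(A) - v1(B) = 39 - 20 = 19
Step 2: Player 2's margin = v2(B) - v2(A) = 93 - 53 = 40
Step 3: Total margin = 19 + 40 = 59

59
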